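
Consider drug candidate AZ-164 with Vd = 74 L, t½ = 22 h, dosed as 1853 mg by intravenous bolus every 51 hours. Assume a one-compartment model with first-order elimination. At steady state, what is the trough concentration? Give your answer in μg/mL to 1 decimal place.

Over one 51-h interval, 51/22 ≈ 2.3182 half-lives elapse, leaving f ≈ 0.2005 of each dose.
Single-dose peak C₀ = D/Vd = 1853/74 ≈ 25.041 μg/mL.
Steady-state trough Cmin,ss = C₀·f/(1−f) ≈ 25.041 × 0.2005/0.7995 ≈ 6.280 μg/mL.

6.3 μg/mL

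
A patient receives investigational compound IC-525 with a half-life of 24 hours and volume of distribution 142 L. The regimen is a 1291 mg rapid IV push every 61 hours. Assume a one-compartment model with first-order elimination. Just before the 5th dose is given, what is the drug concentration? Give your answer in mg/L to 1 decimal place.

f = (1/2)^(τ/t½) = (1/2)^(61/24) ≈ 0.1717.
C₀ = D/Vd = 1291/142 ≈ 9.092 mg/L.
Before the 5th dose, 4 doses have been given. Superposition: Cmin = C₀·(f + f² + … + f^4).
≈ 9.092 × (0.1717 + 0.0295 + 0.0051 + 0.0009) ≈ 9.092 × 0.2072 ≈ 1.884 mg/L.

1.9 mg/L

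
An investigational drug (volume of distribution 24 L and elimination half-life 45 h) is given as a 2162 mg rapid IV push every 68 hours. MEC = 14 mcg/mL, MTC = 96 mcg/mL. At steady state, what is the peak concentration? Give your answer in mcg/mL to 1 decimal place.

138.8 mcg/mL

τ/t½ = 68/45 ≈ 1.5111, so fraction remaining f = (1/2)^(68/45) ≈ 0.3508.
Accumulation ratio R = 1/(1 − f) ≈ 1/0.6492 ≈ 1.5404.
Single-dose peak C₀ = D/Vd = 2162/24 ≈ 90.083 mcg/mL.
Steady-state peak Cmax,ss = C₀·R ≈ 90.083 × 1.5404 ≈ 138.764 mcg/mL.
Peak 138.8 mcg/mL vs MTC 96 mcg/mL: exceeds toxic threshold.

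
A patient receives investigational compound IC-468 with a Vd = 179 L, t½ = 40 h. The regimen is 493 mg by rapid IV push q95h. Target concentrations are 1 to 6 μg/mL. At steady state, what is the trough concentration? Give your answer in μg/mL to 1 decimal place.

0.7 μg/mL

Over one 95-h interval, 95/40 ≈ 2.375 half-lives elapse, leaving f ≈ 0.1928 of each dose.
At steady state, accumulation factor R = 1/(1 − e^(−kτ)) ≈ 1.2389.
Single-dose peak C₀ = D/Vd = 493/179 ≈ 2.754 μg/mL.
Steady-state peak Cmax,ss = C₀·R ≈ 2.754 × 1.2389 ≈ 3.412 μg/mL.
Steady-state trough Cmin,ss = Cmax,ss·f ≈ 3.412 × 0.1928 ≈ 0.658 μg/mL.
Trough 0.7 μg/mL vs MEC 1 μg/mL: subtherapeutic.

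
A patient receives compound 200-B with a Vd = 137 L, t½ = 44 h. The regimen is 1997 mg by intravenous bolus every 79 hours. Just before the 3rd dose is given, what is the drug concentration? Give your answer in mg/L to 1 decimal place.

f = (1/2)^(τ/t½) = (1/2)^(79/44) ≈ 0.2881.
C₀ = D/Vd = 1997/137 ≈ 14.577 mg/L.
Before the 3rd dose, 2 doses have been given. Superposition: Cmin = C₀·(f + f²).
≈ 14.577 × (0.2881 + 0.0830) ≈ 14.577 × 0.3711 ≈ 5.410 mg/L.

5.4 mg/L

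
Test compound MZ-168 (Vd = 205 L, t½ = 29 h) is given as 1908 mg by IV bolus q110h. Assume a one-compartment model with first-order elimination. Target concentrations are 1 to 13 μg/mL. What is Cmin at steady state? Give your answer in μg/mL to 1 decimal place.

k = ln2/t½ = ln2/29 ≈ 0.023902 h⁻¹; fraction remaining f = e^(−kτ) = e^(−0.023902×110) ≈ 0.0721.
Each bolus raises the concentration by D/Vd = 1908/205 ≈ 9.307 μg/mL.
Steady-state trough Cmin,ss = C₀·f/(1−f) ≈ 9.307 × 0.0721/0.9279 ≈ 0.723 μg/mL.
Trough 0.7 μg/mL vs MEC 1 μg/mL: subtherapeutic.

0.7 μg/mL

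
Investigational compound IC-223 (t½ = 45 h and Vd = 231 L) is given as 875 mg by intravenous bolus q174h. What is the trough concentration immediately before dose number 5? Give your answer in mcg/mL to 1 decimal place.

f = (1/2)^(τ/t½) = (1/2)^(174/45) ≈ 0.0686.
C₀ = D/Vd = 875/231 ≈ 3.788 mcg/mL.
Before the 5th dose, 4 doses have been given. Superposition: Cmin = C₀·(f + f² + … + f^4).
≈ 3.788 × (0.0686 + 0.0047 + 0.0003 + 0.0000) ≈ 3.788 × 0.0736 ≈ 0.279 mcg/mL.

0.3 mcg/mL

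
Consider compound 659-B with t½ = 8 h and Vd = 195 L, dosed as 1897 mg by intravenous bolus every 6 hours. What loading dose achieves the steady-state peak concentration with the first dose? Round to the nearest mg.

f = (1/2)^(6/8) ≈ 0.594604; accumulation ratio R = 1/(1−f) ≈ 2.46672.
Loading dose to hit Cmax,ss on first dose: D_load = D_maint·R ≈ 1897 × 2.46672 ≈ 4679.37 mg.

4679 mg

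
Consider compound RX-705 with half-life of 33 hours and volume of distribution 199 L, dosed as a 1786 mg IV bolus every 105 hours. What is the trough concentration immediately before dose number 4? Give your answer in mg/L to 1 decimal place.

f = (1/2)^(τ/t½) = (1/2)^(105/33) ≈ 0.1102.
C₀ = D/Vd = 1786/199 ≈ 8.975 mg/L.
Before the 4th dose, 3 doses have been given. Superposition: Cmin = C₀·(f + f² + … + f^3).
≈ 8.975 × (0.1102 + 0.0121 + 0.0013) ≈ 8.975 × 0.1236 ≈ 1.109 mg/L.

1.1 mg/L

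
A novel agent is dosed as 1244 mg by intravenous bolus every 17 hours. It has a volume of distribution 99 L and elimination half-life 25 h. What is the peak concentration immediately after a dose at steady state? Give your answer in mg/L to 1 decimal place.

k = ln2/t½ = ln2/25 ≈ 0.027726 h⁻¹; fraction remaining f = e^(−kτ) = e^(−0.027726×17) ≈ 0.6242.
At steady state, accumulation factor R = 1/(1 − e^(−kτ)) ≈ 2.6610.
Each bolus raises the concentration by D/Vd = 1244/99 ≈ 12.566 mg/L.
Steady-state peak Cmax,ss = C₀·R ≈ 12.566 × 2.6610 ≈ 33.438 mg/L.

33.4 mg/L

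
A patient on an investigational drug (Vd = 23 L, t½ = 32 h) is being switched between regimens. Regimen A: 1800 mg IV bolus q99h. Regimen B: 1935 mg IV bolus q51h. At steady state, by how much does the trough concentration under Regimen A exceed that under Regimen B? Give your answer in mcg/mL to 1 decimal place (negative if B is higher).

Regimen A: f = (1/2)^(99/32) ≈ 0.1171; Cmin,ss = (1800/23)·f/(1−f) ≈ 10.380 mcg/mL.
Regimen B: f = (1/2)^(51/32) ≈ 0.3313; Cmin,ss = (1935/23)·f/(1−f) ≈ 41.681 mcg/mL.
Difference ≈ 10.380 − 41.681 ≈ -31.301 mcg/mL.

-31.3 mcg/mL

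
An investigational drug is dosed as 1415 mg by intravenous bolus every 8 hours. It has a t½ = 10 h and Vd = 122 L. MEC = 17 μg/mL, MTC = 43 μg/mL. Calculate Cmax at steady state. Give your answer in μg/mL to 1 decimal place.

τ/t½ = 8/10 ≈ 0.8, so fraction remaining f = (1/2)^(8/10) ≈ 0.5743.
Accumulation ratio R = 1/(1 − f) ≈ 1/0.4257 ≈ 2.3491.
Single-dose peak C₀ = D/Vd = 1415/122 ≈ 11.598 μg/mL.
Steady-state peak Cmax,ss = C₀·R ≈ 11.598 × 2.3491 ≈ 27.245 μg/mL.
Peak 27.2 μg/mL vs MTC 43 μg/mL: below toxic threshold.

27.2 μg/mL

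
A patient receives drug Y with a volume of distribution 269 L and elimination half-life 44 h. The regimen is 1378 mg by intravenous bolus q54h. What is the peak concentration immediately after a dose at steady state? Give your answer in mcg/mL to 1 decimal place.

8.9 mcg/mL

k = ln2/t½ = ln2/44 ≈ 0.015753 h⁻¹; fraction remaining f = e^(−kτ) = e^(−0.015753×54) ≈ 0.4271.
At steady state, accumulation factor R = 1/(1 − e^(−kτ)) ≈ 1.7455.
Each bolus raises the concentration by D/Vd = 1378/269 ≈ 5.123 mcg/mL.
Steady-state peak Cmax,ss = C₀·R ≈ 5.123 × 1.7455 ≈ 8.942 mcg/mL.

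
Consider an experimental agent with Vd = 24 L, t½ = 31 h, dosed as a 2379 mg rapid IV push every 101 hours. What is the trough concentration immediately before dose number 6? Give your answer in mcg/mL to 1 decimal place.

11.6 mcg/mL

f = (1/2)^(τ/t½) = (1/2)^(101/31) ≈ 0.1045.
C₀ = D/Vd = 2379/24 ≈ 99.125 mcg/mL.
Before the 6th dose, 5 doses have been given. Superposition: Cmin = C₀·(f + f² + … + f^5).
≈ 99.125 × (0.1045 + 0.0109 + 0.0011 + 0.0001 + 0.0000) ≈ 99.125 × 0.1166 ≈ 11.558 mcg/mL.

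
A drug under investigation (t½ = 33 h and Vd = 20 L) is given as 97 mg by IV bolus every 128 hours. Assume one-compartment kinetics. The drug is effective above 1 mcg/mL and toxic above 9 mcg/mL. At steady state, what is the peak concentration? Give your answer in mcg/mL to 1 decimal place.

5.2 mcg/mL

Over one 128-h interval, 128/33 ≈ 3.8788 half-lives elapse, leaving f ≈ 0.0680 of each dose.
Accumulation ratio R = 1/(1 − f) ≈ 1/0.9320 ≈ 1.0730.
Each bolus raises the concentration by D/Vd = 97/20 ≈ 4.850 mcg/mL.
Cmax,ss = C₀/(1 − f) ≈ 4.850/0.9320 ≈ 5.204 mcg/mL.
Peak 5.2 mcg/mL vs MTC 9 mcg/mL: below toxic threshold.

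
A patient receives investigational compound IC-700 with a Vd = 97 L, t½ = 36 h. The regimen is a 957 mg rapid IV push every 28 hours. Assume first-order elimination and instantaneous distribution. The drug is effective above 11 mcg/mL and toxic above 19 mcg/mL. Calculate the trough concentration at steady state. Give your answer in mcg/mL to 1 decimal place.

τ/t½ = 28/36 ≈ 0.77778, so fraction remaining f = (1/2)^(28/36) ≈ 0.5833.
Single-dose peak C₀ = D/Vd = 957/97 ≈ 9.866 mcg/mL.
Steady-state trough Cmin,ss = C₀·f/(1−f) ≈ 9.866 × 0.5833/0.4167 ≈ 13.811 mcg/mL.
Trough 13.8 mcg/mL vs MEC 11 mcg/mL: adequate.

13.8 mcg/mL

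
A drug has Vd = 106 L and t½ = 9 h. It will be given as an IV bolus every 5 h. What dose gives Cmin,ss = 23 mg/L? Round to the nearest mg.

τ/t½ = 5/9 ≈ 0.55556, so f = (1/2)^(5/9) ≈ 0.680395.
Cmin,ss = (D/Vd)·f/(1−f), so D = Cmin,ss·Vd·(1−f)/f.
D = 23 × 106 × (1−f)/f ≈ 23 × 106 × 0.46973 ≈ 1145.20 mg.

1145 mg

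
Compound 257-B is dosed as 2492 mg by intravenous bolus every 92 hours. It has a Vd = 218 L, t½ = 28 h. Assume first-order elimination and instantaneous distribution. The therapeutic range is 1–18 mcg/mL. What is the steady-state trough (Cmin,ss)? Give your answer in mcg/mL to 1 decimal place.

1.3 mcg/mL

k = ln2/t½ = ln2/28 ≈ 0.024755 h⁻¹; fraction remaining f = e^(−kτ) = e^(−0.024755×92) ≈ 0.1025.
Each bolus raises the concentration by D/Vd = 2492/218 ≈ 11.431 mcg/mL.
Steady-state trough Cmin,ss = C₀·f/(1−f) ≈ 11.431 × 0.1025/0.8975 ≈ 1.305 mcg/mL.
Trough 1.3 mcg/mL vs MEC 1 mcg/mL: adequate.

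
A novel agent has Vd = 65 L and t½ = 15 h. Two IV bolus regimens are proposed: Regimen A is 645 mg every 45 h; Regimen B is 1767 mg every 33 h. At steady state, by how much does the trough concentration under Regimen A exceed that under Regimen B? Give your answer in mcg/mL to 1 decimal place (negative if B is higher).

Regimen A: f = (1/2)^(45/15) ≈ 0.1250; Cmin,ss = (645/65)·f/(1−f) ≈ 1.418 mcg/mL.
Regimen B: f = (1/2)^(33/15) ≈ 0.2176; Cmin,ss = (1767/65)·f/(1−f) ≈ 7.561 mcg/mL.
Difference ≈ 1.418 − 7.561 ≈ -6.143 mcg/mL.

-6.1 mcg/mL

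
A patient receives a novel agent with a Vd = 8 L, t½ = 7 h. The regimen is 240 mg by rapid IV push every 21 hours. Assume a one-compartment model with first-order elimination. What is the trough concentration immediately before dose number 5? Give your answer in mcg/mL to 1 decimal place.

f = (1/2)^(τ/t½) = (1/2)^(21/7) ≈ 0.1250.
C₀ = D/Vd = 240/8 ≈ 30.000 mcg/mL.
Before the 5th dose, 4 doses have been given. Superposition: Cmin = C₀·(f + f² + … + f^4).
≈ 30.000 × (0.1250 + 0.0156 + 0.0020 + 0.0002) ≈ 30.000 × 0.1428 ≈ 4.284 mcg/mL.

4.3 mcg/mL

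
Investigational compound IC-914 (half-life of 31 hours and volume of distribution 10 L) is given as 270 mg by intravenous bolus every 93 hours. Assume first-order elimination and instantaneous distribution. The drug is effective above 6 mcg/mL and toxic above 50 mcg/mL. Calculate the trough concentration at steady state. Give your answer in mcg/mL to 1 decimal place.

The dosing interval is 3 half-lives, so f = 2^(−3) = 0.125.
At steady state, R = 1/(1 − 0.125) = 8/7.
Single-dose peak C₀ = D/Vd = 270/10 = 27 mcg/mL.
Steady-state peak Cmax,ss = C₀·R = 27 × 8/7 ≈ 30.857 mcg/mL.
Steady-state trough Cmin,ss = Cmax,ss·f ≈ 30.857 × 0.125 ≈ 3.857 mcg/mL.
Trough 3.9 mcg/mL vs MEC 6 mcg/mL: subtherapeutic.

3.9 mcg/mL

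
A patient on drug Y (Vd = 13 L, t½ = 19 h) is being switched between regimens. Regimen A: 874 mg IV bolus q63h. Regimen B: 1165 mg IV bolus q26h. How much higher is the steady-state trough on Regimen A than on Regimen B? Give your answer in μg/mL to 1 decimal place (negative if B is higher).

Regimen A: f = (1/2)^(63/19) ≈ 0.1004; Cmin,ss = (874/13)·f/(1−f) ≈ 7.503 μg/mL.
Regimen B: f = (1/2)^(26/19) ≈ 0.3873; Cmin,ss = (1165/13)·f/(1−f) ≈ 56.648 μg/mL.
Difference ≈ 7.503 − 56.648 ≈ -49.145 μg/mL.

-49.1 μg/mL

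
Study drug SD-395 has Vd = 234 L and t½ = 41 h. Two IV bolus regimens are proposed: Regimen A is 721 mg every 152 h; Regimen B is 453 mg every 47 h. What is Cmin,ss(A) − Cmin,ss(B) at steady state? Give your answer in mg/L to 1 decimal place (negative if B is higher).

-1.3 mg/L

Regimen A: f = (1/2)^(152/41) ≈ 0.0766; Cmin,ss = (721/234)·f/(1−f) ≈ 0.256 mg/L.
Regimen B: f = (1/2)^(47/41) ≈ 0.4518; Cmin,ss = (453/234)·f/(1−f) ≈ 1.595 mg/L.
Difference ≈ 0.256 − 1.595 ≈ -1.339 mg/L.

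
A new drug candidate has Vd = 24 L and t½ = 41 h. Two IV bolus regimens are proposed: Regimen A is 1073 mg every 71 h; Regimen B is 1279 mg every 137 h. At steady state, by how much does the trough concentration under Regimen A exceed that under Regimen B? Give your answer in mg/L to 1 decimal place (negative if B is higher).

13.4 mg/L

Regimen A: f = (1/2)^(71/41) ≈ 0.3011; Cmin,ss = (1073/24)·f/(1−f) ≈ 19.261 mg/L.
Regimen B: f = (1/2)^(137/41) ≈ 0.0987; Cmin,ss = (1279/24)·f/(1−f) ≈ 5.836 mg/L.
Difference ≈ 19.261 − 5.836 ≈ 13.425 mg/L.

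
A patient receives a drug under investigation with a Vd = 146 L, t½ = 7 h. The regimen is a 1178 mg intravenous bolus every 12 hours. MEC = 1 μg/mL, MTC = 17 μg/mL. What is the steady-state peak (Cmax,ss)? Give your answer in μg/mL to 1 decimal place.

11.6 μg/mL

k = ln2/t½ = ln2/7 ≈ 0.099021 h⁻¹; fraction remaining f = e^(−kτ) = e^(−0.099021×12) ≈ 0.3048.
At steady state, accumulation factor R = 1/(1 − e^(−kτ)) ≈ 1.4384.
Each bolus raises the concentration by D/Vd = 1178/146 ≈ 8.068 μg/mL.
Steady-state peak Cmax,ss = C₀·R ≈ 8.068 × 1.4384 ≈ 11.605 μg/mL.
Peak 11.6 μg/mL vs MTC 17 μg/mL: below toxic threshold.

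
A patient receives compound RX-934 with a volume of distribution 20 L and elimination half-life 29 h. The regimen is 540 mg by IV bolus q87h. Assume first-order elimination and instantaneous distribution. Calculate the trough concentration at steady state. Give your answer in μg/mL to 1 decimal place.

τ = 87 h = 3 half-lives, so f = (1/2)^3 = 0.125.
Accumulation ratio R = 1/(1 − f) = 1/0.875 = 8/7.
Single-dose peak C₀ = D/Vd = 540/20 = 27 μg/mL.
Steady-state peak Cmax,ss = C₀·R = 27 × 8/7 ≈ 30.857 μg/mL.
Steady-state trough Cmin,ss = Cmax,ss·f ≈ 30.857 × 0.125 ≈ 3.857 μg/mL.

3.9 μg/mL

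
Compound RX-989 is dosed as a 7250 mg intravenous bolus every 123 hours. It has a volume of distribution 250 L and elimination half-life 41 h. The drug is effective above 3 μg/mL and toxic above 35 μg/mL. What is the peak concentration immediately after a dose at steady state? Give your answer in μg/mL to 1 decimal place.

τ = 123 h = 3 half-lives, so f = (1/2)^3 = 0.125.
At steady state, R = 1/(1 − 0.125) = 8/7.
Single-dose peak C₀ = D/Vd = 7250/250 = 29 μg/mL.
Steady-state peak Cmax,ss = C₀·R = 29 × 8/7 ≈ 33.143 μg/mL.
Peak 33.1 μg/mL vs MTC 35 μg/mL: below toxic threshold.

33.1 μg/mL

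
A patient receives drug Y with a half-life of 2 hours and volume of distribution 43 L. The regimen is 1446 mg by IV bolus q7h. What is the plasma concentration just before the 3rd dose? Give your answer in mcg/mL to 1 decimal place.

f = (1/2)^(τ/t½) = (1/2)^(7/2) ≈ 0.0884.
C₀ = D/Vd = 1446/43 ≈ 33.628 mcg/mL.
Before the 3rd dose, 2 doses have been given. Superposition: Cmin = C₀·(f + f²).
≈ 33.628 × (0.0884 + 0.0078) ≈ 33.628 × 0.0962 ≈ 3.235 mcg/mL.

3.2 mcg/mL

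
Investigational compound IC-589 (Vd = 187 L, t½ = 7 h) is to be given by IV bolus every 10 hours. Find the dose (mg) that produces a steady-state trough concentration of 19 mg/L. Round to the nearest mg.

τ/t½ = 10/7 ≈ 1.4286, so f = (1/2)^(10/7) ≈ 0.371499.
Cmin,ss = (D/Vd)·f/(1−f), so D = Cmin,ss·Vd·(1−f)/f.
D = 19 × 187 × (1−f)/f ≈ 19 × 187 × 1.69180 ≈ 6010.97 mg.

6011 mg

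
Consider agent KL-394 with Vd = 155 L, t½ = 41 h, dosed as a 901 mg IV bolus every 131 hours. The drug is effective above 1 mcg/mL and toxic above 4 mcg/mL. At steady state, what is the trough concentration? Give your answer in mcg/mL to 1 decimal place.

0.7 mcg/mL

Over one 131-h interval, 131/41 ≈ 3.1951 half-lives elapse, leaving f ≈ 0.1092 of each dose.
Each bolus raises the concentration by D/Vd = 901/155 ≈ 5.813 mcg/mL.
Steady-state trough Cmin,ss = C₀·f/(1−f) ≈ 5.813 × 0.1092/0.8908 ≈ 0.713 mcg/mL.
Trough 0.7 mcg/mL vs MEC 1 mcg/mL: subtherapeutic.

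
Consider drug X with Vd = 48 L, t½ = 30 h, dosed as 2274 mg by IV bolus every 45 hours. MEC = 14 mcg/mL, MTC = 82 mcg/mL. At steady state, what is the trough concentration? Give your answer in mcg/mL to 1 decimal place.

25.9 mcg/mL

k = ln2/t½ = ln2/30 ≈ 0.023105 h⁻¹; fraction remaining f = e^(−kτ) = e^(−0.023105×45) ≈ 0.3536.
Accumulation ratio R = 1/(1 − f) ≈ 1/0.6464 ≈ 1.5470.
Single-dose peak C₀ = D/Vd = 2274/48 ≈ 47.375 mcg/mL.
Steady-state peak Cmax,ss = C₀·R ≈ 47.375 × 1.5470 ≈ 73.289 mcg/mL.
Steady-state trough Cmin,ss = Cmax,ss·f ≈ 73.289 × 0.3536 ≈ 25.915 mcg/mL.
Trough 25.9 mcg/mL vs MEC 14 mcg/mL: adequate.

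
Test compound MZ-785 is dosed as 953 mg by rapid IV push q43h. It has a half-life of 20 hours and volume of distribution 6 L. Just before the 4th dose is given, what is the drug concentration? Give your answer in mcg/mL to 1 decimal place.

f = (1/2)^(τ/t½) = (1/2)^(43/20) ≈ 0.2253.
C₀ = D/Vd = 953/6 ≈ 158.833 mcg/mL.
Before the 4th dose, 3 doses have been given. Superposition: Cmin = C₀·(f + f² + … + f^3).
≈ 158.833 × (0.2253 + 0.0508 + 0.0114) ≈ 158.833 × 0.2875 ≈ 45.664 mcg/mL.

45.7 mcg/mL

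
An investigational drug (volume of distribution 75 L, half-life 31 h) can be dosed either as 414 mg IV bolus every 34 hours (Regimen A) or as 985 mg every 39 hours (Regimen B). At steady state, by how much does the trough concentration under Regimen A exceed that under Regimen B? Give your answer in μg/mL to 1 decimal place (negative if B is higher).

-4.6 μg/mL

Regimen A: f = (1/2)^(34/31) ≈ 0.4676; Cmin,ss = (414/75)·f/(1−f) ≈ 4.848 μg/mL.
Regimen B: f = (1/2)^(39/31) ≈ 0.4181; Cmin,ss = (985/75)·f/(1−f) ≈ 9.436 μg/mL.
Difference ≈ 4.848 − 9.436 ≈ -4.588 μg/mL.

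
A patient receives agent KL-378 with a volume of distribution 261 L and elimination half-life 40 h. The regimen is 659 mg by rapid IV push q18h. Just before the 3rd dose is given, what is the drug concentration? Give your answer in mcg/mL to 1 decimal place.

f = (1/2)^(τ/t½) = (1/2)^(18/40) ≈ 0.7320.
C₀ = D/Vd = 659/261 ≈ 2.525 mcg/mL.
Before the 3rd dose, 2 doses have been given. Superposition: Cmin = C₀·(f + f²).
≈ 2.525 × (0.7320 + 0.5358) ≈ 2.525 × 1.2678 ≈ 3.201 mcg/mL.

3.2 mcg/mL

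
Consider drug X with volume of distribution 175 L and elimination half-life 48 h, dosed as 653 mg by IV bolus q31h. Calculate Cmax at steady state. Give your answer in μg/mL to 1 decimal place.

Over one 31-h interval, 31/48 ≈ 0.64583 half-lives elapse, leaving f ≈ 0.6391 of each dose.
Accumulation ratio R = 1/(1 − f) ≈ 1/0.3609 ≈ 2.7709.
Each bolus raises the concentration by D/Vd = 653/175 ≈ 3.731 μg/mL.
Cmax,ss = C₀/(1 − f) ≈ 3.731/0.3609 ≈ 10.338 μg/mL.

10.3 μg/mL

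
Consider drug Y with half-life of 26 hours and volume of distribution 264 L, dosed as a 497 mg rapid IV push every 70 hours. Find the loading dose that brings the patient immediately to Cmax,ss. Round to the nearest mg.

588 mg

f = (1/2)^(70/26) ≈ 0.154716; accumulation ratio R = 1/(1−f) ≈ 1.18303.
Loading dose to hit Cmax,ss on first dose: D_load = D_maint·R ≈ 497 × 1.18303 ≈ 587.97 mg.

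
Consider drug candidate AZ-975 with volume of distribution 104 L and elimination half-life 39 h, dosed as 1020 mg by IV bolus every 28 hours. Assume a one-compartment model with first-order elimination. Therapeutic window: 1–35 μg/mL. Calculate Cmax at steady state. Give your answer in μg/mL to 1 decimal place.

25.0 μg/mL

Over one 28-h interval, 28/39 ≈ 0.71795 half-lives elapse, leaving f ≈ 0.6080 of each dose.
At steady state, accumulation factor R = 1/(1 − e^(−kτ)) ≈ 2.5510.
Each bolus raises the concentration by D/Vd = 1020/104 ≈ 9.808 μg/mL.
Cmax,ss = C₀/(1 − f) ≈ 9.808/0.3920 ≈ 25.020 μg/mL.
Peak 25.0 μg/mL vs MTC 35 μg/mL: below toxic threshold.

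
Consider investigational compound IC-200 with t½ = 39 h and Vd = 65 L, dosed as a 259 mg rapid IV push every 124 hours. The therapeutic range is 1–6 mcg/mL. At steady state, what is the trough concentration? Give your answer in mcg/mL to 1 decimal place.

τ/t½ = 124/39 ≈ 3.1795, so fraction remaining f = (1/2)^(124/39) ≈ 0.1104.
Accumulation ratio R = 1/(1 − f) ≈ 1/0.8896 ≈ 1.1241.
Single-dose peak C₀ = D/Vd = 259/65 ≈ 3.985 mcg/mL.
Steady-state peak Cmax,ss = C₀·R ≈ 3.985 × 1.1241 ≈ 4.480 mcg/mL.
One interval later, Cmin,ss = Cmax,ss·e^(−kτ) ≈ 4.480 × 0.1104 ≈ 0.495 mcg/mL.
Trough 0.5 mcg/mL vs MEC 1 mcg/mL: subtherapeutic.

0.5 mcg/mL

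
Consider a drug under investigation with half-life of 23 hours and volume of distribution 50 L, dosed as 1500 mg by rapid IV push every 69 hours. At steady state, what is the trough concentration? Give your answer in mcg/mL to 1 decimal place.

The dosing interval is 3 half-lives, so f = 2^(−3) = 0.125.
Accumulation ratio R = 1/(1 − f) = 1/0.875 = 8/7.
Single-dose peak C₀ = D/Vd = 1500/50 = 30 mcg/mL.
Steady-state peak Cmax,ss = C₀·R = 30 × 8/7 ≈ 34.286 mcg/mL.
Steady-state trough Cmin,ss = Cmax,ss·f ≈ 34.286 × 0.125 ≈ 4.286 mcg/mL.

4.3 mcg/mL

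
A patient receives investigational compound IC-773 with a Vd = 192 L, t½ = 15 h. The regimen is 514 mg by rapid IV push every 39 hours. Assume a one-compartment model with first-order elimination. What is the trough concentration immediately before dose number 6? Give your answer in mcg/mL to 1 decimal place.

f = (1/2)^(τ/t½) = (1/2)^(39/15) ≈ 0.1649.
C₀ = D/Vd = 514/192 ≈ 2.677 mcg/mL.
Before the 6th dose, 5 doses have been given. Superposition: Cmin = C₀·(f + f² + … + f^5).
≈ 2.677 × (0.1649 + 0.0272 + 0.0045 + 0.0007 + 0.0001) ≈ 2.677 × 0.1974 ≈ 0.528 mcg/mL.

0.5 mcg/mL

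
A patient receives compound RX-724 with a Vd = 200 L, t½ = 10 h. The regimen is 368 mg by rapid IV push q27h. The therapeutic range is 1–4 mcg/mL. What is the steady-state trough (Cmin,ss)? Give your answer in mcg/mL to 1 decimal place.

0.3 mcg/mL

k = ln2/t½ = ln2/10 ≈ 0.069315 h⁻¹; fraction remaining f = e^(−kτ) = e^(−0.069315×27) ≈ 0.1539.
Each bolus raises the concentration by D/Vd = 368/200 ≈ 1.840 mcg/mL.
Steady-state trough Cmin,ss = C₀·f/(1−f) ≈ 1.840 × 0.1539/0.8461 ≈ 0.335 mcg/mL.
Trough 0.3 mcg/mL vs MEC 1 mcg/mL: subtherapeutic.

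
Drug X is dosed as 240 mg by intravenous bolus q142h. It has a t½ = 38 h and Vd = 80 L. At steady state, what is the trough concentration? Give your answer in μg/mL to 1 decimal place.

0.2 μg/mL

τ/t½ = 142/38 ≈ 3.7368, so fraction remaining f = (1/2)^(142/38) ≈ 0.0750.
At steady state, accumulation factor R = 1/(1 − e^(−kτ)) ≈ 1.0811.
Each bolus raises the concentration by D/Vd = 240/80 ≈ 3.000 μg/mL.
Cmax,ss = C₀/(1 − f) ≈ 3.000/0.9250 ≈ 3.243 μg/mL.
One interval later, Cmin,ss = Cmax,ss·e^(−kτ) ≈ 3.243 × 0.0750 ≈ 0.243 μg/mL.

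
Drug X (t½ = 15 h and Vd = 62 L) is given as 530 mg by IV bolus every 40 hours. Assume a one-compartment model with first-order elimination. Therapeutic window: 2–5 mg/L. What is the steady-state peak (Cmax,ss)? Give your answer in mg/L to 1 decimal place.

Over one 40-h interval, 40/15 ≈ 2.6667 half-lives elapse, leaving f ≈ 0.1575 of each dose.
At steady state, accumulation factor R = 1/(1 − e^(−kτ)) ≈ 1.1869.
Each bolus raises the concentration by D/Vd = 530/62 ≈ 8.548 mg/L.
Cmax,ss = C₀/(1 − f) ≈ 8.548/0.8425 ≈ 10.146 mg/L.
Peak 10.1 mg/L vs MTC 5 mg/L: exceeds toxic threshold.

10.1 mg/L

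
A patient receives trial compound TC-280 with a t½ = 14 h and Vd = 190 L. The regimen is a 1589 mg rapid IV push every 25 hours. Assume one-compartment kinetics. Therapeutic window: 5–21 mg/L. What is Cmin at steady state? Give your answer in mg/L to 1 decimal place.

k = ln2/t½ = ln2/14 ≈ 0.049511 h⁻¹; fraction remaining f = e^(−kτ) = e^(−0.049511×25) ≈ 0.2900.
Each bolus raises the concentration by D/Vd = 1589/190 ≈ 8.363 mg/L.
Steady-state trough Cmin,ss = C₀·f/(1−f) ≈ 8.363 × 0.2900/0.7100 ≈ 3.416 mg/L.
Trough 3.4 mg/L vs MEC 5 mg/L: subtherapeutic.

3.4 mg/L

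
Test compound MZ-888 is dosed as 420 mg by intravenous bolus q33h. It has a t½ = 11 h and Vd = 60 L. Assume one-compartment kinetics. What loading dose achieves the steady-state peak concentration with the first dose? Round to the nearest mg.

480 mg

f = (1/2)^(33/11) ≈ 0.125000; accumulation ratio R = 1/(1−f) ≈ 1.14286.
Loading dose to hit Cmax,ss on first dose: D_load = D_maint·R ≈ 420 × 1.14286 ≈ 480.00 mg.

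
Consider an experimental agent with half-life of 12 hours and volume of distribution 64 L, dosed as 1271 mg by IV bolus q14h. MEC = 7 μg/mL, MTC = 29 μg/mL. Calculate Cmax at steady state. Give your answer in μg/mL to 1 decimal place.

35.8 μg/mL

τ/t½ = 14/12 ≈ 1.1667, so fraction remaining f = (1/2)^(14/12) ≈ 0.4454.
At steady state, accumulation factor R = 1/(1 − e^(−kτ)) ≈ 1.8031.
Each bolus raises the concentration by D/Vd = 1271/64 ≈ 19.859 μg/mL.
Cmax,ss = C₀/(1 − f) ≈ 19.859/0.5546 ≈ 35.808 μg/mL.
Peak 35.8 μg/mL vs MTC 29 μg/mL: exceeds toxic threshold.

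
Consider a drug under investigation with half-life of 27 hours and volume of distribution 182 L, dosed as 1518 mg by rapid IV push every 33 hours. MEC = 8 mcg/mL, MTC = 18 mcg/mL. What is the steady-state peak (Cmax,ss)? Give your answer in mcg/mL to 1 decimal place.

k = ln2/t½ = ln2/27 ≈ 0.025672 h⁻¹; fraction remaining f = e^(−kτ) = e^(−0.025672×33) ≈ 0.4286.
Accumulation ratio R = 1/(1 − f) ≈ 1/0.5714 ≈ 1.7501.
Each bolus raises the concentration by D/Vd = 1518/182 ≈ 8.341 mcg/mL.
Cmax,ss = C₀/(1 − f) ≈ 8.341/0.5714 ≈ 14.597 mcg/mL.
Peak 14.6 mcg/mL vs MTC 18 mcg/mL: below toxic threshold.

14.6 mcg/mL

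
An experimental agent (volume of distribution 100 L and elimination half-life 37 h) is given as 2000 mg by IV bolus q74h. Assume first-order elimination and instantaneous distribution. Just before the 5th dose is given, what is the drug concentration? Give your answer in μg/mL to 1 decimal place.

6.6 μg/mL

f = (1/2)^(τ/t½) = (1/2)^(74/37) ≈ 0.2500.
C₀ = D/Vd = 2000/100 ≈ 20.000 μg/mL.
Before the 5th dose, 4 doses have been given. Superposition: Cmin = C₀·(f + f² + … + f^4).
≈ 20.000 × (0.2500 + 0.0625 + 0.0156 + 0.0039) ≈ 20.000 × 0.3320 ≈ 6.640 μg/mL.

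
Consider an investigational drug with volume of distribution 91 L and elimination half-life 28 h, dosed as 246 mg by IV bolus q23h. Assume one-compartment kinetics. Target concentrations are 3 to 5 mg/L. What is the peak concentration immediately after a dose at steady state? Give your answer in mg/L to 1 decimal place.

k = ln2/t½ = ln2/28 ≈ 0.024755 h⁻¹; fraction remaining f = e^(−kτ) = e^(−0.024755×23) ≈ 0.5659.
At steady state, accumulation factor R = 1/(1 − e^(−kτ)) ≈ 2.3036.
Each bolus raises the concentration by D/Vd = 246/91 ≈ 2.703 mg/L.
Steady-state peak Cmax,ss = C₀·R ≈ 2.703 × 2.3036 ≈ 6.227 mg/L.
Peak 6.2 mg/L vs MTC 5 mg/L: exceeds toxic threshold.

6.2 mg/L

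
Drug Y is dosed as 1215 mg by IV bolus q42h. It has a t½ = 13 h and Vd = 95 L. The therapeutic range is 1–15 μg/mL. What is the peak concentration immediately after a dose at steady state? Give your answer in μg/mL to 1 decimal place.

Over one 42-h interval, 42/13 ≈ 3.2308 half-lives elapse, leaving f ≈ 0.1065 of each dose.
At steady state, accumulation factor R = 1/(1 − e^(−kτ)) ≈ 1.1192.
Each bolus raises the concentration by D/Vd = 1215/95 ≈ 12.789 μg/mL.
Steady-state peak Cmax,ss = C₀·R ≈ 12.789 × 1.1192 ≈ 14.313 μg/mL.
Peak 14.3 μg/mL vs MTC 15 μg/mL: below toxic threshold.

14.3 μg/mL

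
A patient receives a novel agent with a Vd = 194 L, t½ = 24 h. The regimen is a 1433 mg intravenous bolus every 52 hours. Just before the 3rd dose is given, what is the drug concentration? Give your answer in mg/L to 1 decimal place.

2.0 mg/L

f = (1/2)^(τ/t½) = (1/2)^(52/24) ≈ 0.2227.
C₀ = D/Vd = 1433/194 ≈ 7.387 mg/L.
Before the 3rd dose, 2 doses have been given. Superposition: Cmin = C₀·(f + f²).
≈ 7.387 × (0.2227 + 0.0496) ≈ 7.387 × 0.2723 ≈ 2.011 mg/L.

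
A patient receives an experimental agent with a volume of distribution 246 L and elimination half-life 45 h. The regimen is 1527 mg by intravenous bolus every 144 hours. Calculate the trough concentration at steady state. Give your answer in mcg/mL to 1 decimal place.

k = ln2/t½ = ln2/45 ≈ 0.015403 h⁻¹; fraction remaining f = e^(−kτ) = e^(−0.015403×144) ≈ 0.1088.
At steady state, accumulation factor R = 1/(1 − e^(−kτ)) ≈ 1.1221.
Each bolus raises the concentration by D/Vd = 1527/246 ≈ 6.207 mcg/mL.
Steady-state peak Cmax,ss = C₀·R ≈ 6.207 × 1.1221 ≈ 6.965 mcg/mL.
One interval later, Cmin,ss = Cmax,ss·e^(−kτ) ≈ 6.965 × 0.1088 ≈ 0.758 mcg/mL.

0.8 mcg/mL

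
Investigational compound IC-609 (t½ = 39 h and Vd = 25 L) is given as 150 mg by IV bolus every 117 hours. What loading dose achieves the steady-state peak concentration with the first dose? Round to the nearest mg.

171 mg

f = (1/2)^(117/39) ≈ 0.125000; accumulation ratio R = 1/(1−f) ≈ 1.14286.
Loading dose to hit Cmax,ss on first dose: D_load = D_maint·R ≈ 150 × 1.14286 ≈ 171.43 mg.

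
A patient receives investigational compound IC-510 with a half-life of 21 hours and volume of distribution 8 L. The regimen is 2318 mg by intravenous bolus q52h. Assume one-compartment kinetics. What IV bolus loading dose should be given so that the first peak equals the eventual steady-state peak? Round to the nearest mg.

f = (1/2)^(52/21) ≈ 0.179718; accumulation ratio R = 1/(1−f) ≈ 1.21909.
Loading dose to hit Cmax,ss on first dose: D_load = D_maint·R ≈ 2318 × 1.21909 ≈ 2825.85 mg.

2826 mg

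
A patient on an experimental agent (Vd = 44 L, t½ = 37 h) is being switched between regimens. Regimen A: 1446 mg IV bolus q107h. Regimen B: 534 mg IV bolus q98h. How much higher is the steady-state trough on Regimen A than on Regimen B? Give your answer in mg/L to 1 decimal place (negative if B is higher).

2.8 mg/L

Regimen A: f = (1/2)^(107/37) ≈ 0.1347; Cmin,ss = (1446/44)·f/(1−f) ≈ 5.116 mg/L.
Regimen B: f = (1/2)^(98/37) ≈ 0.1595; Cmin,ss = (534/44)·f/(1−f) ≈ 2.303 mg/L.
Difference ≈ 5.116 − 2.303 ≈ 2.813 mg/L.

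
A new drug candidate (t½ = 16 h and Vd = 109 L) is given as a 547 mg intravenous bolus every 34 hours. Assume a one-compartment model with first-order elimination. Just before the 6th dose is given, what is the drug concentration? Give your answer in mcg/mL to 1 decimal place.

1.5 mcg/mL

f = (1/2)^(τ/t½) = (1/2)^(34/16) ≈ 0.2293.
C₀ = D/Vd = 547/109 ≈ 5.018 mcg/mL.
Before the 6th dose, 5 doses have been given. Superposition: Cmin = C₀·(f + f² + … + f^5).
≈ 5.018 × (0.2293 + 0.0526 + 0.0121 + 0.0028 + 0.0006) ≈ 5.018 × 0.2974 ≈ 1.492 mcg/mL.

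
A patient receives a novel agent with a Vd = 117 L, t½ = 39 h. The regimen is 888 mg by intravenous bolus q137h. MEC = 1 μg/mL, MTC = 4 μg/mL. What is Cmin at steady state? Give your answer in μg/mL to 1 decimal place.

k = ln2/t½ = ln2/39 ≈ 0.017773 h⁻¹; fraction remaining f = e^(−kτ) = e^(−0.017773×137) ≈ 0.0876.
Each bolus raises the concentration by D/Vd = 888/117 ≈ 7.590 μg/mL.
Steady-state trough Cmin,ss = C₀·f/(1−f) ≈ 7.590 × 0.0876/0.9124 ≈ 0.729 μg/mL.
Trough 0.7 μg/mL vs MEC 1 μg/mL: subtherapeutic.

0.7 μg/mL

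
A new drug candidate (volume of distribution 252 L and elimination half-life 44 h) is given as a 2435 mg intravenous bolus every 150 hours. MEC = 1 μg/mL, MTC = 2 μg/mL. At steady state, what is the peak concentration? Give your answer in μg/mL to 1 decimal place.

k = ln2/t½ = ln2/44 ≈ 0.015753 h⁻¹; fraction remaining f = e^(−kτ) = e^(−0.015753×150) ≈ 0.0941.
At steady state, accumulation factor R = 1/(1 − e^(−kτ)) ≈ 1.1039.
Single-dose peak C₀ = D/Vd = 2435/252 ≈ 9.663 μg/mL.
Steady-state peak Cmax,ss = C₀·R ≈ 9.663 × 1.1039 ≈ 10.667 μg/mL.
Peak 10.7 μg/mL vs MTC 2 μg/mL: exceeds toxic threshold.

10.7 μg/mL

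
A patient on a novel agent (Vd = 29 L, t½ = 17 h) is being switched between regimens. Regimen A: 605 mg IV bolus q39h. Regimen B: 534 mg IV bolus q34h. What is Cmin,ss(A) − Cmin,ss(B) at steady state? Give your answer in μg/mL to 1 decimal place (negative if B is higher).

Regimen A: f = (1/2)^(39/17) ≈ 0.2039; Cmin,ss = (605/29)·f/(1−f) ≈ 5.343 μg/mL.
Regimen B: f = (1/2)^(34/17) ≈ 0.2500; Cmin,ss = (534/29)·f/(1−f) ≈ 6.138 μg/mL.
Difference ≈ 5.343 − 6.138 ≈ -0.795 μg/mL.

-0.8 μg/mL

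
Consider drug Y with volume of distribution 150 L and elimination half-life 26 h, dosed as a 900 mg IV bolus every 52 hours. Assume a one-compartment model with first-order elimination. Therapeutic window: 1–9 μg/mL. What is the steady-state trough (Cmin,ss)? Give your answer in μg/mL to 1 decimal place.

2.0 μg/mL

τ = 52 h = 2 half-lives, so f = (1/2)^2 = 0.25.
Accumulation ratio R = 1/(1 − f) = 1/0.75 = 4/3.
Single-dose peak C₀ = D/Vd = 900/150 = 6 μg/mL.
Steady-state peak Cmax,ss = C₀·R = 6 × 4/3 ≈ 8.000 μg/mL.
Steady-state trough Cmin,ss = Cmax,ss·f ≈ 8.000 × 0.25 ≈ 2.000 μg/mL.
Trough 2.0 μg/mL vs MEC 1 μg/mL: adequate.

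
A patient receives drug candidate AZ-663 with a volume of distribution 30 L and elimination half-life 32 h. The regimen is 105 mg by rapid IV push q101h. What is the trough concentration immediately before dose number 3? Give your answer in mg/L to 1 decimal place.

f = (1/2)^(τ/t½) = (1/2)^(101/32) ≈ 0.1122.
C₀ = D/Vd = 105/30 ≈ 3.500 mg/L.
Before the 3rd dose, 2 doses have been given. Superposition: Cmin = C₀·(f + f²).
≈ 3.500 × (0.1122 + 0.0126) ≈ 3.500 × 0.1248 ≈ 0.437 mg/L.

0.4 mg/L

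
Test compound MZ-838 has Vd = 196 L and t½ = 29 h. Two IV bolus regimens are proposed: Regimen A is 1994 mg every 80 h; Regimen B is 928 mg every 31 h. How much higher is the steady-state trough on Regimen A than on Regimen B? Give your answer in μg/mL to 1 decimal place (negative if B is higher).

-2.5 μg/mL

Regimen A: f = (1/2)^(80/29) ≈ 0.1478; Cmin,ss = (1994/196)·f/(1−f) ≈ 1.764 μg/mL.
Regimen B: f = (1/2)^(31/29) ≈ 0.4767; Cmin,ss = (928/196)·f/(1−f) ≈ 4.313 μg/mL.
Difference ≈ 1.764 − 4.313 ≈ -2.549 μg/mL.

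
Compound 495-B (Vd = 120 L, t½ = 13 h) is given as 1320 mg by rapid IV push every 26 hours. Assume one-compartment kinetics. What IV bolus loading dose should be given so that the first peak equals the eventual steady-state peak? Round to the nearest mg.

f = (1/2)^(26/13) ≈ 0.250000; accumulation ratio R = 1/(1−f) ≈ 1.33333.
Loading dose to hit Cmax,ss on first dose: D_load = D_maint·R ≈ 1320 × 1.33333 ≈ 1760.00 mg.

1760 mg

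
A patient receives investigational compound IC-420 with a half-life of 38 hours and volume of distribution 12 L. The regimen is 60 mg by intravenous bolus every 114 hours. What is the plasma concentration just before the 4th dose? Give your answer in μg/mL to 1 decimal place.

f = (1/2)^(τ/t½) = (1/2)^(114/38) ≈ 0.1250.
C₀ = D/Vd = 60/12 ≈ 5.000 μg/mL.
Before the 4th dose, 3 doses have been given. Superposition: Cmin = C₀·(f + f² + … + f^3).
≈ 5.000 × (0.1250 + 0.0156 + 0.0020) ≈ 5.000 × 0.1426 ≈ 0.713 μg/mL.

0.7 μg/mL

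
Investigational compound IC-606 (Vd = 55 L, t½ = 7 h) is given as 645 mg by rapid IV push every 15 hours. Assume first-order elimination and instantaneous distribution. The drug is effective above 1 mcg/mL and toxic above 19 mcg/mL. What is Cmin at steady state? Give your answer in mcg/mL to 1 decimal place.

Over one 15-h interval, 15/7 ≈ 2.1429 half-lives elapse, leaving f ≈ 0.2264 of each dose.
At steady state, accumulation factor R = 1/(1 − e^(−kτ)) ≈ 1.2927.
Single-dose peak C₀ = D/Vd = 645/55 ≈ 11.727 mcg/mL.
Cmax,ss = C₀/(1 − f) ≈ 11.727/0.7736 ≈ 15.159 mcg/mL.
One interval later, Cmin,ss = Cmax,ss·e^(−kτ) ≈ 15.159 × 0.2264 ≈ 3.432 mcg/mL.
Trough 3.4 mcg/mL vs MEC 1 mcg/mL: adequate.

3.4 mcg/mL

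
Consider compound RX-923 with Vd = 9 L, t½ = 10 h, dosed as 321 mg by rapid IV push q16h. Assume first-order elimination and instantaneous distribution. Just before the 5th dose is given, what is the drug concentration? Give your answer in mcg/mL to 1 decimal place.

f = (1/2)^(τ/t½) = (1/2)^(16/10) ≈ 0.3299.
C₀ = D/Vd = 321/9 ≈ 35.667 mcg/mL.
Before the 5th dose, 4 doses have been given. Superposition: Cmin = C₀·(f + f² + … + f^4).
≈ 35.667 × (0.3299 + 0.1088 + 0.0359 + 0.0118) ≈ 35.667 × 0.4864 ≈ 17.348 mcg/mL.

17.3 mcg/mL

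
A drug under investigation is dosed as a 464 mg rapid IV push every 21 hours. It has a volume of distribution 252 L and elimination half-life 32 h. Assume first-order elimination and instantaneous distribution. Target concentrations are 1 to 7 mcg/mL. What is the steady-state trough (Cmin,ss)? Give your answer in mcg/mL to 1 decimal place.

3.2 mcg/mL

τ/t½ = 21/32 ≈ 0.65625, so fraction remaining f = (1/2)^(21/32) ≈ 0.6345.
Each bolus raises the concentration by D/Vd = 464/252 ≈ 1.841 mcg/mL.
Steady-state trough Cmin,ss = C₀·f/(1−f) ≈ 1.841 × 0.6345/0.3655 ≈ 3.196 mcg/mL.
Trough 3.2 mcg/mL vs MEC 1 mcg/mL: adequate.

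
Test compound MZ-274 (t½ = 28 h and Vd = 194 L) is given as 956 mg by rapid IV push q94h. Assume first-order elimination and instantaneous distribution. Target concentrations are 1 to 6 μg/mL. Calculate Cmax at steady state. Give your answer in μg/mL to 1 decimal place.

5.5 μg/mL

k = ln2/t½ = ln2/28 ≈ 0.024755 h⁻¹; fraction remaining f = e^(−kτ) = e^(−0.024755×94) ≈ 0.0976.
Accumulation ratio R = 1/(1 − f) ≈ 1/0.9024 ≈ 1.1082.
Single-dose peak C₀ = D/Vd = 956/194 ≈ 4.928 μg/mL.
Cmax,ss = C₀/(1 − f) ≈ 4.928/0.9024 ≈ 5.461 μg/mL.
Peak 5.5 μg/mL vs MTC 6 μg/mL: below toxic threshold.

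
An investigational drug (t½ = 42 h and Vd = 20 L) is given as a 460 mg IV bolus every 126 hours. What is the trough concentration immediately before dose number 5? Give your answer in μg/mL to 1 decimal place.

f = (1/2)^(τ/t½) = (1/2)^(126/42) ≈ 0.1250.
C₀ = D/Vd = 460/20 ≈ 23.000 μg/mL.
Before the 5th dose, 4 doses have been given. Superposition: Cmin = C₀·(f + f² + … + f^4).
≈ 23.000 × (0.1250 + 0.0156 + 0.0020 + 0.0002) ≈ 23.000 × 0.1428 ≈ 3.284 μg/mL.

3.3 μg/mL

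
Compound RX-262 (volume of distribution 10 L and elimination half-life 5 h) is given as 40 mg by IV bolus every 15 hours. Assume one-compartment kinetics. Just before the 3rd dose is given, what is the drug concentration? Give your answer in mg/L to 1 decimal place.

0.6 mg/L

f = (1/2)^(τ/t½) = (1/2)^(15/5) ≈ 0.1250.
C₀ = D/Vd = 40/10 ≈ 4.000 mg/L.
Before the 3rd dose, 2 doses have been given. Superposition: Cmin = C₀·(f + f²).
≈ 4.000 × (0.1250 + 0.0156) ≈ 4.000 × 0.1406 ≈ 0.562 mg/L.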